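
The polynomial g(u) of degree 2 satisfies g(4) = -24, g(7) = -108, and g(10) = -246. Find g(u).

g(u) = -3u^2 + 5u + 4

Using the Lagrange interpolation formula with nodes 4, 7, 10:
  L_0(u) = (u - 7)(u - 10) / 18
  L_1(u) = (u - 4)(u - 10) / -9
  L_2(u) = (u - 4)(u - 7) / 18
Then g(u) = -24·L_0(u) - 108·L_1(u) - 246·L_2(u).
Expanding and collecting terms gives g(u) = -3u^2 + 5u + 4.
Check: g(10) = -246. ✓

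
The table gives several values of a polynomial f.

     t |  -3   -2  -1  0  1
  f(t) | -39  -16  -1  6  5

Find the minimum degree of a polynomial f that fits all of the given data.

Forward differences of the values at t = -3, -2, -1, 0, 1:
  f  : -39  -16  -1  6  5
  Δ  : 23  15  7  -1
  Δ^2: -8  -8  -8
  Δ^3: 0  0
  Δ^4: 0
The second differences are constant (-8) and nonzero, while all higher differences vanish, so the minimal degree is 2.

2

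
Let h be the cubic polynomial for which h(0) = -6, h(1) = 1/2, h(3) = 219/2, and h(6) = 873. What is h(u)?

Using the Lagrange interpolation formula with nodes 0, 1, 3, 6:
  L_0(u) = (u - 1)(u - 3)(u - 6) / -18
  L_1(u) = u(u - 3)(u - 6) / 10
  L_2(u) = u(u - 1)(u - 6) / -18
  L_3(u) = u(u - 1)(u - 3) / 90
Then h(u) = -6·L_0(u) + 1/2·L_1(u) + 219/2·L_2(u) + 873·L_3(u).
Expanding and collecting terms gives h(u) = 4u^3 + (5/2)u - 6.
Check: h(6) = 873. ✓

h(u) = 4u^3 + (5/2)u - 6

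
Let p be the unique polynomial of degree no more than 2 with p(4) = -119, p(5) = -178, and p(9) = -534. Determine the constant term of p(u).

-3

Write p(u) = au^2 + bu + c. Substituting each data point gives a linear system:
  16a + 4b + c = -119
  25a + 5b + c = -178
  81a + 9b + c = -534
Solving the system yields a = -6, b = -5, c = -3.
So p(u) = -6u^2 - 5u - 3.
The constant term is -3.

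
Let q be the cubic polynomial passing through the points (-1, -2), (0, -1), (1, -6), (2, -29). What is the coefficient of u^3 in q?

-2

Write q(u) = au^3 + bu^2 + cu + d. Substituting each data point gives a linear system:
  -a + b - c + d = -2
  d = -1
  a + b + c + d = -6
  8a + 4b + 2c + d = -29
Solving the system yields a = -2, b = -3, c = 0, d = -1.
So q(u) = -2u^3 - 3u^2 - 1.
The leading coefficient is -2.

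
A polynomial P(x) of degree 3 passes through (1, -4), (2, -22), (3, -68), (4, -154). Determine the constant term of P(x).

-2

Write P(x) = ax^3 + bx^2 + cx + d. Substituting each data point gives a linear system:
  a + b + c + d = -4
  8a + 4b + 2c + d = -22
  27a + 9b + 3c + d = -68
  64a + 16b + 4c + d = -154
Solving the system yields a = -2, b = -2, c = 2, d = -2.
So P(x) = -2x^3 - 2x^2 + 2x - 2.
The constant term is -2.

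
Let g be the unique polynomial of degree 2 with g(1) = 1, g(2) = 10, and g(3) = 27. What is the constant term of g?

Write g(s) = as^2 + bs + c. Substituting each data point gives a linear system:
  a + b + c = 1
  4a + 2b + c = 10
  9a + 3b + c = 27
Solving the system yields a = 4, b = -3, c = 0.
So g(s) = 4s^2 - 3s.
The constant term is 0.

0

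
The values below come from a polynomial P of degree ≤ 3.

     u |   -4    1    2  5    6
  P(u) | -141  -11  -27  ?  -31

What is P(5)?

-51

The 4 known points determine the degree-3 polynomial uniquely.
Write P(u) = au^3 + bu^2 + cu + d. Substituting each data point gives a linear system:
  -64a + 16b - 4c + d = -141
  a + b + c + d = -11
  8a + 4b + 2c + d = -27
  216a + 36b + 6c + d = -31
Solving the system yields a = 1, b = -6, c = -5, d = -1.
So P(u) = u^3 - 6u^2 - 5u - 1.
Then P(5) = -51.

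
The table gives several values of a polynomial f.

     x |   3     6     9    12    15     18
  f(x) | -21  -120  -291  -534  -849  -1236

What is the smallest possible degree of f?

Forward differences of the values at x = 3, 6, 9, 12, 15, 18:
  f  : -21  -120  -291  -534  -849  -1236
  Δ  : -99  -171  -243  -315  -387
  Δ^2: -72  -72  -72  -72
  Δ^3: 0  0  0
  Δ^4: 0  0
  Δ^5: 0
The second differences are constant (-72) and nonzero, while all higher differences vanish, so the minimal degree is 2.

2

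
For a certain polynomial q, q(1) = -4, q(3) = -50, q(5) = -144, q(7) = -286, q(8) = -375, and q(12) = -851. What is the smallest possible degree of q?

2

Divided differences on the nodes 1, 3, 5, 7, 8, 12:
  order 0: -4  -50  -144  -286  -375  -851
  order 1: -23  -47  -71  -89  -119
  order 2: -6  -6  -6  -6
  order 3: 0  0  0
  order 4: 0  0
  order 5: 0
The order-2 divided differences are all -6 (nonzero) and every higher order vanishes, so the data lies on a polynomial of degree exactly 2.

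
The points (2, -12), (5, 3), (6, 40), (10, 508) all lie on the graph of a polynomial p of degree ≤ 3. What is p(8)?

Using the Lagrange interpolation formula with nodes 2, 5, 6, 10:
  L_0(u) = (u - 5)(u - 6)(u - 10) / -96
  L_1(u) = (u - 2)(u - 6)(u - 10) / 15
  L_2(u) = (u - 2)(u - 5)(u - 10) / -16
  L_3(u) = (u - 2)(u - 5)(u - 6) / 160
Then p(u) = -12·L_0(u) + 3·L_1(u) + 40·L_2(u) + 508·L_3(u).
Expanding and collecting terms gives p(u) = u^3 - 5u^2 + u - 2.
Evaluating at u = 8: p(8) = 198.

198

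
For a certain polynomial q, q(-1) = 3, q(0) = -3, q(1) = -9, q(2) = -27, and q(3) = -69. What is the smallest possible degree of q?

3

Forward differences of the values at u = -1, 0, 1, 2, 3:
  q  : 3  -3  -9  -27  -69
  Δ  : -6  -6  -18  -42
  Δ^2: 0  -12  -24
  Δ^3: -12  -12
  Δ^4: 0
The third differences are constant (-12) and nonzero, while all higher differences vanish, so the minimal degree is 3.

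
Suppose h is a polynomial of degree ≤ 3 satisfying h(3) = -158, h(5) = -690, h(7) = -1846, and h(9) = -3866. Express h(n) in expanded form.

h(n) = -5n^3 - 3n^2 + 3n - 5

Write h(n) = an^3 + bn^2 + cn + d. Substituting each data point gives a linear system:
  27a + 9b + 3c + d = -158
  125a + 25b + 5c + d = -690
  343a + 49b + 7c + d = -1846
  729a + 81b + 9c + d = -3866
Solving the system yields a = -5, b = -3, c = 3, d = -5.
So h(n) = -5n^3 - 3n^2 + 3n - 5.
Check: h(3) = -158. ✓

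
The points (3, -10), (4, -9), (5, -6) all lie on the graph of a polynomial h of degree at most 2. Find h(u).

Write h(u) = au^2 + bu + c. Substituting each data point gives a linear system:
  9a + 3b + c = -10
  16a + 4b + c = -9
  25a + 5b + c = -6
Solving the system yields a = 1, b = -6, c = -1.
So h(u) = u² - 6u - 1.
Check: h(5) = -6. ✓

h(u) = u^2 - 6u - 1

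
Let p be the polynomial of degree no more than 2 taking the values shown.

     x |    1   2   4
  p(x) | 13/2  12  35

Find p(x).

Write p(x) = ax^2 + bx + c. Substituting each data point gives a linear system:
  a + b + c = 13/2
  4a + 2b + c = 12
  16a + 4b + c = 35
Solving the system yields a = 2, b = -1/2, c = 5.
So p(x) = 2x^2 - (1/2)x + 5.
Check: p(1) = 13/2. ✓

p(x) = 2x^2 - (1/2)x + 5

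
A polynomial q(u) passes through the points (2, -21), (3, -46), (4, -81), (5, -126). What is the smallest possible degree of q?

Forward differences of the values at u = 2, 3, 4, 5:
  q  : -21  -46  -81  -126
  Δ  : -25  -35  -45
  Δ^2: -10  -10
  Δ^3: 0
The second differences are constant (-10) and nonzero, while all higher differences vanish, so the minimal degree is 2.

2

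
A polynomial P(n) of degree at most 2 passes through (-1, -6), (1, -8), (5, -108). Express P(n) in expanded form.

Write P(n) = an^2 + bn + c. Substituting each data point gives a linear system:
  a - b + c = -6
  a + b + c = -8
  25a + 5b + c = -108
Solving the system yields a = -4, b = -1, c = -3.
So P(n) = -4n^2 - n - 3.
Check: P(1) = -8. ✓

P(n) = -4n^2 - n - 3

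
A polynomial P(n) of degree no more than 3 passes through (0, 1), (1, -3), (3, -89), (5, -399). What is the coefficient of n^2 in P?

-1

Write P(n) = an^3 + bn^2 + cn + d. Substituting each data point gives a linear system:
  d = 1
  a + b + c + d = -3
  27a + 9b + 3c + d = -89
  125a + 25b + 5c + d = -399
Solving the system yields a = -3, b = -1, c = 0, d = 1.
So P(n) = -3n³ - n² + 1.
The coefficient of n^2 is -1.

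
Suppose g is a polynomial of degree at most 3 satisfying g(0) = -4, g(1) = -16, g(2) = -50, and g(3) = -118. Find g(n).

Write g(n) = an^3 + bn^2 + cn + d. Substituting each data point gives a linear system:
  d = -4
  a + b + c + d = -16
  8a + 4b + 2c + d = -50
  27a + 9b + 3c + d = -118
Solving the system yields a = -2, b = -5, c = -5, d = -4.
So g(n) = -2n³ - 5n² - 5n - 4.
Check: g(3) = -118. ✓

g(n) = -2n^3 - 5n^2 - 5n - 4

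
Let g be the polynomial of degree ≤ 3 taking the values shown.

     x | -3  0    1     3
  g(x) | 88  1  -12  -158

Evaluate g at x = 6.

-1037

Using the Lagrange interpolation formula with nodes -3, 0, 1, 3:
  L_0(x) = x(x - 1)(x - 3) / -72
  L_1(x) = (x + 3)(x - 1)(x - 3) / 9
  L_2(x) = (x + 3)x(x - 3) / -8
  L_3(x) = (x + 3)x(x - 1) / 36
Then g(x) = 88·L_0(x) + 1·L_1(x) - 12·L_2(x) - 158·L_3(x).
Expanding and collecting terms gives g(x) = -4x³ - 4x² - 5x + 1.
Evaluating at x = 6: g(6) = -1037.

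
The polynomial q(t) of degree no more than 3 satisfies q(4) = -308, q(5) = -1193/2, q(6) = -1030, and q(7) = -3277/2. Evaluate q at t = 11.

-12845/2

Write q(t) = at^3 + bt^2 + ct + d. Substituting each data point gives a linear system:
  64a + 16b + 4c + d = -308
  125a + 25b + 5c + d = -1193/2
  216a + 36b + 6c + d = -1030
  343a + 49b + 7c + d = -3277/2
Solving the system yields a = -5, b = 5/2, c = -6, d = -4.
So q(t) = -5t^3 + (5/2)t^2 - 6t - 4.
Then q(11) = -12845/2.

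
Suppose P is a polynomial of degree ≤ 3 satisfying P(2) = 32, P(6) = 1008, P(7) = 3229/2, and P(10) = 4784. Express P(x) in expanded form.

Using the Lagrange interpolation formula with nodes 2, 6, 7, 10:
  L_0(x) = (x - 6)(x - 7)(x - 10) / -160
  L_1(x) = (x - 2)(x - 7)(x - 10) / 16
  L_2(x) = (x - 2)(x - 6)(x - 10) / -15
  L_3(x) = (x - 2)(x - 6)(x - 7) / 96
Then P(x) = 32·L_0(x) + 1008·L_1(x) + 3229/2·L_2(x) + 4784·L_3(x).
Expanding and collecting terms gives P(x) = 5x^3 - (5/2)x^2 + 4x - 6.
Check: P(7) = 3229/2. ✓

P(x) = 5x^3 - (5/2)x^2 + 4x - 6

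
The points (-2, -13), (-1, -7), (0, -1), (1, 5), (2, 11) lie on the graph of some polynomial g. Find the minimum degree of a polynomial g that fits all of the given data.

Forward differences of the values at n = -2, -1, 0, 1, 2:
  g  : -13  -7  -1  5  11
  Δ  : 6  6  6  6
  Δ^2: 0  0  0
  Δ^3: 0  0
  Δ^4: 0
The first differences are constant (6) and nonzero, while all higher differences vanish, so the minimal degree is 1.

1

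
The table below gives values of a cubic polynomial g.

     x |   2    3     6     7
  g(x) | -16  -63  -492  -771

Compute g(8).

-1138

Write g(x) = ax^3 + bx^2 + cx + d. Substituting each data point gives a linear system:
  8a + 4b + 2c + d = -16
  27a + 9b + 3c + d = -63
  216a + 36b + 6c + d = -492
  343a + 49b + 7c + d = -771
Solving the system yields a = -2, b = -2, c = 1, d = 6.
So g(x) = -2x^3 - 2x^2 + x + 6.
Then g(8) = -1138.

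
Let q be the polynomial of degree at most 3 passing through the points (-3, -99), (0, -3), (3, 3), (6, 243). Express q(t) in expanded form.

Using the Lagrange interpolation formula with nodes -3, 0, 3, 6:
  L_0(t) = t(t - 3)(t - 6) / -162
  L_1(t) = (t + 3)(t - 3)(t - 6) / 54
  L_2(t) = (t + 3)t(t - 6) / -54
  L_3(t) = (t + 3)t(t - 3) / 162
Then q(t) = -99·L_0(t) - 3·L_1(t) + 3·L_2(t) + 243·L_3(t).
Expanding and collecting terms gives q(t) = 2t^3 - 5t^2 - t - 3.
Check: q(-3) = -99. ✓

q(t) = 2t^3 - 5t^2 - t - 3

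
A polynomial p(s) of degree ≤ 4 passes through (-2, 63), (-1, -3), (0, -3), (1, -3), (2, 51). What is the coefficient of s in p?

Write p(s) = as^4 + bs^3 + cs^2 + ds + e. Substituting each data point gives a linear system:
  16a - 8b + 4c - 2d + e = 63
  a - b + c - d + e = -3
  e = -3
  a + b + c + d + e = -3
  16a + 8b + 4c + 2d + e = 51
Solving the system yields a = 5, b = -1, c = -5, d = 1, e = -3.
So p(s) = 5s^4 - s^3 - 5s^2 + s - 3.
The coefficient of s is 1.

1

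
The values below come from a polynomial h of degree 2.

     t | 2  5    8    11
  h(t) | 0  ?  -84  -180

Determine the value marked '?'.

-24

On equispaced nodes a degree-2 polynomial has vanishing third forward difference, so
  - h(2) + 3·h(5) - 3·h(8) + h(11) = 0.
Substituting the known values and solving for h(5):
  3·h(5) = -72
  h(5) = -24.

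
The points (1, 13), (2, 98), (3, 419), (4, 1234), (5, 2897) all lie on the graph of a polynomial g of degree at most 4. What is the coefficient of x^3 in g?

Write g(x) = ax^4 + bx^3 + cx^2 + dx + e. Substituting each data point gives a linear system:
  a + b + c + d + e = 13
  16a + 8b + 4c + 2d + e = 98
  81a + 27b + 9c + 3d + e = 419
  256a + 64b + 16c + 4d + e = 1234
  625a + 125b + 25c + 5d + e = 2897
Solving the system yields a = 4, b = 3, c = 0, d = 4, e = 2.
So g(x) = 4x^4 + 3x^3 + 4x + 2.
The coefficient of x^3 is 3.

3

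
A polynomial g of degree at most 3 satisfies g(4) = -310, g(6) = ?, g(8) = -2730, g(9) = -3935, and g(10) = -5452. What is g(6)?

The 4 known points determine the degree-3 polynomial uniquely.
Write g(s) = as^3 + bs^2 + cs + d. Substituting each data point gives a linear system:
  64a + 16b + 4c + d = -310
  512a + 64b + 8c + d = -2730
  729a + 81b + 9c + d = -3935
  1000a + 100b + 10c + d = -5452
Solving the system yields a = -6, b = 6, c = -5, d = -2.
So g(s) = -6s^3 + 6s^2 - 5s - 2.
Then g(6) = -1112.

-1112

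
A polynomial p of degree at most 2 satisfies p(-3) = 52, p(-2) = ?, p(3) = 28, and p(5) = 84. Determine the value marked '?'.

28

The 3 known points determine the degree-2 polynomial uniquely.
Write p(n) = an^2 + bn + c. Substituting each data point gives a linear system:
  9a - 3b + c = 52
  9a + 3b + c = 28
  25a + 5b + c = 84
Solving the system yields a = 4, b = -4, c = 4.
So p(n) = 4n^2 - 4n + 4.
Then p(-2) = 28.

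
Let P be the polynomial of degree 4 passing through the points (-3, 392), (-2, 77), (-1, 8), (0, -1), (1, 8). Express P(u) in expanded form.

Write P(u) = au^4 + bu^3 + cu^2 + du + e. Substituting each data point gives a linear system:
  81a - 27b + 9c - 3d + e = 392
  16a - 8b + 4c - 2d + e = 77
  a - b + c - d + e = 8
  e = -1
  a + b + c + d + e = 8
Solving the system yields a = 6, b = 5, c = 3, d = -5, e = -1.
So P(u) = 6u^4 + 5u^3 + 3u^2 - 5u - 1.
Check: P(-2) = 77. ✓

P(u) = 6u^4 + 5u^3 + 3u^2 - 5u - 1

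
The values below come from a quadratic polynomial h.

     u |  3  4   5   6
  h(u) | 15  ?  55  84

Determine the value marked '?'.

On equispaced nodes a degree-2 polynomial has vanishing third forward difference, so
  - h(3) + 3·h(4) - 3·h(5) + h(6) = 0.
Substituting the known values and solving for h(4):
  3·h(4) = 96
  h(4) = 32.

32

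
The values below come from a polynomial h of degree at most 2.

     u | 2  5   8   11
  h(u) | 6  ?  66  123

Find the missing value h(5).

The 3 known points determine the degree-2 polynomial uniquely.
Write h(u) = au^2 + bu + c. Substituting each data point gives a linear system:
  4a + 2b + c = 6
  64a + 8b + c = 66
  121a + 11b + c = 123
Solving the system yields a = 1, b = 0, c = 2.
So h(u) = u^2 + 2.
Then h(5) = 27.

27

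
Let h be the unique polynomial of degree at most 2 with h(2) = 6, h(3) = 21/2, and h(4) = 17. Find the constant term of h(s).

3

Write h(s) = as^2 + bs + c. Substituting each data point gives a linear system:
  4a + 2b + c = 6
  9a + 3b + c = 21/2
  16a + 4b + c = 17
Solving the system yields a = 1, b = -1/2, c = 3.
So h(s) = s² - (1/2)s + 3.
The constant term is 3.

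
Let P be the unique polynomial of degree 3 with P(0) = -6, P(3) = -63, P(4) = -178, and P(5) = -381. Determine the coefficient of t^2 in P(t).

Write P(t) = at^3 + bt^2 + ct + d. Substituting each data point gives a linear system:
  d = -6
  27a + 9b + 3c + d = -63
  64a + 16b + 4c + d = -178
  125a + 25b + 5c + d = -381
Solving the system yields a = -4, b = 4, c = 5, d = -6.
So P(t) = -4t³ + 4t² + 5t - 6.
The coefficient of t^2 is 4.

4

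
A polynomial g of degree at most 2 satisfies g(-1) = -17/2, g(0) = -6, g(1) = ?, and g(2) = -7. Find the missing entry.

The 3 known points determine the degree-2 polynomial uniquely.
Write g(n) = an^2 + bn + c. Substituting each data point gives a linear system:
  a - b + c = -17/2
  c = -6
  4a + 2b + c = -7
Solving the system yields a = -1, b = 3/2, c = -6.
So g(n) = -n^2 + (3/2)n - 6.
Then g(1) = -11/2.

-11/2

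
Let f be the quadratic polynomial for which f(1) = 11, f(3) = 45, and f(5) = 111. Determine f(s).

f(s) = 4s^2 + s + 6

Using the Lagrange interpolation formula with nodes 1, 3, 5:
  L_0(s) = (s - 3)(s - 5) / 8
  L_1(s) = (s - 1)(s - 5) / -4
  L_2(s) = (s - 1)(s - 3) / 8
Then f(s) = 11·L_0(s) + 45·L_1(s) + 111·L_2(s).
Expanding and collecting terms gives f(s) = 4s^2 + s + 6.
Check: f(5) = 111. ✓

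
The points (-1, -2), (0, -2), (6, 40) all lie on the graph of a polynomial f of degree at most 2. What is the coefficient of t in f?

Write f(t) = at^2 + bt + c. Substituting each data point gives a linear system:
  a - b + c = -2
  c = -2
  36a + 6b + c = 40
Solving the system yields a = 1, b = 1, c = -2.
So f(t) = t^2 + t - 2.
The coefficient of t is 1.

1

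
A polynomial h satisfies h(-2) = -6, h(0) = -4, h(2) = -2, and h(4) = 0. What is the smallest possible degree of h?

1

Forward differences of the values at t = -2, 0, 2, 4:
  h  : -6  -4  -2  0
  Δ  : 2  2  2
  Δ^2: 0  0
  Δ^3: 0
The first differences are constant (2) and nonzero, while all higher differences vanish, so the minimal degree is 1.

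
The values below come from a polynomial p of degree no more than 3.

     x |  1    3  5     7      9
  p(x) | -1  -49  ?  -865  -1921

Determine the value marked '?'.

-289

The 4 known points determine the degree-3 polynomial uniquely.
Write p(x) = ax^3 + bx^2 + cx + d. Substituting each data point gives a linear system:
  a + b + c + d = -1
  27a + 9b + 3c + d = -49
  343a + 49b + 7c + d = -865
  729a + 81b + 9c + d = -1921
Solving the system yields a = -3, b = 3, c = 3, d = -4.
So p(x) = -3x^3 + 3x^2 + 3x - 4.
Then p(5) = -289.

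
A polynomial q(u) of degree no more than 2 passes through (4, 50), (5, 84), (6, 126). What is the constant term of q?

-6

Write q(u) = au^2 + bu + c. Substituting each data point gives a linear system:
  16a + 4b + c = 50
  25a + 5b + c = 84
  36a + 6b + c = 126
Solving the system yields a = 4, b = -2, c = -6.
So q(u) = 4u^2 - 2u - 6.
The constant term is -6.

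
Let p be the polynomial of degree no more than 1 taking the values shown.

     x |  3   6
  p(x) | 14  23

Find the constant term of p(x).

5

Write p(x) = ax + b. Substituting each data point gives a linear system:
  3a + b = 14
  6a + b = 23
Solving the system yields a = 3, b = 5.
So p(x) = 3x + 5.
The constant term is 5.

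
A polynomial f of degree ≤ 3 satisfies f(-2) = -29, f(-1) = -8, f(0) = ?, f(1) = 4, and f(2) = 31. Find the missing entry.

-3

The 4 known points determine the degree-3 polynomial uniquely.
Write f(t) = at^3 + bt^2 + ct + d. Substituting each data point gives a linear system:
  -8a + 4b - 2c + d = -29
  -a + b - c + d = -8
  a + b + c + d = 4
  8a + 4b + 2c + d = 31
Solving the system yields a = 3, b = 1, c = 3, d = -3.
So f(t) = 3t^3 + t^2 + 3t - 3.
Then f(0) = -3.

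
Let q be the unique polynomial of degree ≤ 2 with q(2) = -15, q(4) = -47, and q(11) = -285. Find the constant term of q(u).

Write q(u) = au^2 + bu + c. Substituting each data point gives a linear system:
  4a + 2b + c = -15
  16a + 4b + c = -47
  121a + 11b + c = -285
Solving the system yields a = -2, b = -4, c = 1.
So q(u) = -2u² - 4u + 1.
The constant term is 1.

1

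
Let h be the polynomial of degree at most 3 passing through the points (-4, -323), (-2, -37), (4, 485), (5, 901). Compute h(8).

Write h(x) = ax^3 + bx^2 + cx + d. Substituting each data point gives a linear system:
  -64a + 16b - 4c + d = -323
  -8a + 4b - 2c + d = -37
  64a + 16b + 4c + d = 485
  125a + 25b + 5c + d = 901
Solving the system yields a = 6, b = 5, c = 5, d = 1.
So h(x) = 6x^3 + 5x^2 + 5x + 1.
Then h(8) = 3433.

3433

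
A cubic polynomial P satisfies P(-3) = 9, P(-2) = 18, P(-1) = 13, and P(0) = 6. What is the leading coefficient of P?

2

Write P(s) = as^3 + bs^2 + cs + d. Substituting each data point gives a linear system:
  -27a + 9b - 3c + d = 9
  -8a + 4b - 2c + d = 18
  -a + b - c + d = 13
  d = 6
Solving the system yields a = 2, b = 5, c = -4, d = 6.
So P(s) = 2s³ + 5s² - 4s + 6.
The leading coefficient is 2.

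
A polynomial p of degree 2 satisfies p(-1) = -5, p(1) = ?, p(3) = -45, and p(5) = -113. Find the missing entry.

-9

On equispaced nodes a degree-2 polynomial has vanishing third forward difference, so
  - p(-1) + 3·p(1) - 3·p(3) + p(5) = 0.
Substituting the known values and solving for p(1):
  3·p(1) = -27
  p(1) = -9.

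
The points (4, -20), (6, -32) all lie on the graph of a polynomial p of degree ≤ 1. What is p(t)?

Using the Lagrange interpolation formula with nodes 4, 6:
  L_0(t) = (t - 6) / -2
  L_1(t) = (t - 4) / 2
Then p(t) = -20·L_0(t) - 32·L_1(t).
Expanding and collecting terms gives p(t) = -6t + 4.
Check: p(4) = -20. ✓

p(t) = -6t + 4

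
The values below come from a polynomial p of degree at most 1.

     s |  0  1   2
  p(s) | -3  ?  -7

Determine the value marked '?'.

-5

The 2 known points determine the degree-1 polynomial uniquely.
Write p(s) = as + b. Substituting each data point gives a linear system:
  b = -3
  2a + b = -7
Solving the system yields a = -2, b = -3.
So p(s) = -2s - 3.
Then p(1) = -5.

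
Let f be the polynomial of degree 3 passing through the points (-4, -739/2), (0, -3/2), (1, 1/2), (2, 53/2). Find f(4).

541/2

Using the Lagrange interpolation formula with nodes -4, 0, 1, 2:
  L_0(n) = n(n - 1)(n - 2) / -120
  L_1(n) = (n + 4)(n - 1)(n - 2) / 8
  L_2(n) = (n + 4)n(n - 2) / -5
  L_3(n) = (n + 4)n(n - 1) / 12
Then f(n) = -739/2·L_0(n) - 3/2·L_1(n) + 1/2·L_2(n) + 53/2·L_3(n).
Expanding and collecting terms gives f(n) = 5n^3 - 3n^2 - 3/2.
Evaluating at n = 4: f(4) = 541/2.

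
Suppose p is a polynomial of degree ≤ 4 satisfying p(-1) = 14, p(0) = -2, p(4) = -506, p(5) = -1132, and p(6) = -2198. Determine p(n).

p(n) = -n^4 - 5n^3 + 6n^2 - 6n - 2

Using the Lagrange interpolation formula with nodes -1, 0, 4, 5, 6:
  L_0(n) = n(n - 4)(n - 5)(n - 6) / 210
  L_1(n) = (n + 1)(n - 4)(n - 5)(n - 6) / -120
  L_2(n) = (n + 1)n(n - 5)(n - 6) / 40
  L_3(n) = (n + 1)n(n - 4)(n - 6) / -30
  L_4(n) = (n + 1)n(n - 4)(n - 5) / 84
Then p(n) = 14·L_0(n) - 2·L_1(n) - 506·L_2(n) - 1132·L_3(n) - 2198·L_4(n).
Expanding and collecting terms gives p(n) = -n^4 - 5n^3 + 6n^2 - 6n - 2.
Check: p(-1) = 14. ✓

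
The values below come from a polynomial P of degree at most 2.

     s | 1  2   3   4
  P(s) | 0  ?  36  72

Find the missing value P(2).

12

The 3 known points determine the degree-2 polynomial uniquely.
Write P(s) = as^2 + bs + c. Substituting each data point gives a linear system:
  a + b + c = 0
  9a + 3b + c = 36
  16a + 4b + c = 72
Solving the system yields a = 6, b = -6, c = 0.
So P(s) = 6s² - 6s.
Then P(2) = 12.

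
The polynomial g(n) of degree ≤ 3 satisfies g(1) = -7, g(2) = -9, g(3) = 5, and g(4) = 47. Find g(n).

Using the Lagrange interpolation formula with nodes 1, 2, 3, 4:
  L_0(n) = (n - 2)(n - 3)(n - 4) / -6
  L_1(n) = (n - 1)(n - 3)(n - 4) / 2
  L_2(n) = (n - 1)(n - 2)(n - 4) / -2
  L_3(n) = (n - 1)(n - 2)(n - 3) / 6
Then g(n) = -7·L_0(n) - 9·L_1(n) + 5·L_2(n) + 47·L_3(n).
Expanding and collecting terms gives g(n) = 2n³ - 4n² - 4n - 1.
Check: g(3) = 5. ✓

g(n) = 2n^3 - 4n^2 - 4n - 1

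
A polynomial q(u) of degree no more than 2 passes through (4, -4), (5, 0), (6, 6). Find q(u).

q(u) = u^2 - 5u

Write q(u) = au^2 + bu + c. Substituting each data point gives a linear system:
  16a + 4b + c = -4
  25a + 5b + c = 0
  36a + 6b + c = 6
Solving the system yields a = 1, b = -5, c = 0.
So q(u) = u^2 - 5u.
Check: q(5) = 0. ✓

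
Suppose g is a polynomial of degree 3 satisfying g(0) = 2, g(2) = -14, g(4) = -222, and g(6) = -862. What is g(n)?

Using the Lagrange interpolation formula with nodes 0, 2, 4, 6:
  L_0(n) = (n - 2)(n - 4)(n - 6) / -48
  L_1(n) = n(n - 4)(n - 6) / 16
  L_2(n) = n(n - 2)(n - 6) / -16
  L_3(n) = n(n - 2)(n - 4) / 48
Then g(n) = 2·L_0(n) - 14·L_1(n) - 222·L_2(n) - 862·L_3(n).
Expanding and collecting terms gives g(n) = -5n³ + 6n² + 2.
Check: g(0) = 2. ✓

g(n) = -5n^3 + 6n^2 + 2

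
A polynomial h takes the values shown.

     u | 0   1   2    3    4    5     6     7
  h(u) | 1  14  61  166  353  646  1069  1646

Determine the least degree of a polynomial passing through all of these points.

Forward differences of the values at u = 0, 1, 2, 3, 4, 5, 6, 7:
  h  : 1  14  61  166  353  646  1069  1646
  Δ  : 13  47  105  187  293  423  577
  Δ^2: 34  58  82  106  130  154
  Δ^3: 24  24  24  24  24
  Δ^4: 0  0  0  0
  Δ^5: 0  0  0
  Δ^6: 0  0
  Δ^7: 0
The third differences are constant (24) and nonzero, while all higher differences vanish, so the minimal degree is 3.

3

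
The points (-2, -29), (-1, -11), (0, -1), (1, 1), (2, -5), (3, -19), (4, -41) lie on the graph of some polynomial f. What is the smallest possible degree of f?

2

Forward differences of the values at u = -2, -1, 0, 1, 2, 3, 4:
  f  : -29  -11  -1  1  -5  -19  -41
  Δ  : 18  10  2  -6  -14  -22
  Δ^2: -8  -8  -8  -8  -8
  Δ^3: 0  0  0  0
  Δ^4: 0  0  0
  Δ^5: 0  0
  Δ^6: 0
The second differences are constant (-8) and nonzero, while all higher differences vanish, so the minimal degree is 2.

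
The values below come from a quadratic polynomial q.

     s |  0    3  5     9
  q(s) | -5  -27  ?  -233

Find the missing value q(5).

The 3 known points determine the degree-2 polynomial uniquely.
Write q(s) = as^2 + bs + c. Substituting each data point gives a linear system:
  c = -5
  9a + 3b + c = -27
  81a + 9b + c = -233
Solving the system yields a = -3, b = 5/3, c = -5.
So q(s) = -3s² + (5/3)s - 5.
Then q(5) = -215/3.

-215/3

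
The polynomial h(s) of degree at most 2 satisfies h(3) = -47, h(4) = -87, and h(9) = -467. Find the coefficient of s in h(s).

Write h(s) = as^2 + bs + c. Substituting each data point gives a linear system:
  9a + 3b + c = -47
  16a + 4b + c = -87
  81a + 9b + c = -467
Solving the system yields a = -6, b = 2, c = 1.
So h(s) = -6s² + 2s + 1.
The coefficient of s is 2.

2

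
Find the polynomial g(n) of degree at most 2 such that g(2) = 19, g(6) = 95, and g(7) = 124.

Using the Lagrange interpolation formula with nodes 2, 6, 7:
  L_0(n) = (n - 6)(n - 7) / 20
  L_1(n) = (n - 2)(n - 7) / -4
  L_2(n) = (n - 2)(n - 6) / 5
Then g(n) = 19·L_0(n) + 95·L_1(n) + 124·L_2(n).
Expanding and collecting terms gives g(n) = 2n^2 + 3n + 5.
Check: g(2) = 19. ✓

g(n) = 2n^2 + 3n + 5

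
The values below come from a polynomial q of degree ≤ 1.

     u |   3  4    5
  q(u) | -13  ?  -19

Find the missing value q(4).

-16

The 2 known points determine the degree-1 polynomial uniquely.
Write q(u) = au + b. Substituting each data point gives a linear system:
  3a + b = -13
  5a + b = -19
Solving the system yields a = -3, b = -4.
So q(u) = -3u - 4.
Then q(4) = -16.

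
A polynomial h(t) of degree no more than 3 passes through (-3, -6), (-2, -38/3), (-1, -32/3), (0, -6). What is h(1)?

-14/3

Write h(t) = at^3 + bt^2 + ct + d. Substituting each data point gives a linear system:
  -27a + 9b - 3c + d = -6
  -8a + 4b - 2c + d = -38/3
  -a + b - c + d = -32/3
  d = -6
Solving the system yields a = -1, b = -5/3, c = 4, d = -6.
So h(t) = -t³ - (5/3)t² + 4t - 6.
Then h(1) = -14/3.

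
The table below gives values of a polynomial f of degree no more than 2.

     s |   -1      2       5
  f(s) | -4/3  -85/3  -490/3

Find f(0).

Using the Lagrange interpolation formula with nodes -1, 2, 5:
  L_0(s) = (s - 2)(s - 5) / 18
  L_1(s) = (s + 1)(s - 5) / -9
  L_2(s) = (s + 1)(s - 2) / 18
Then f(s) = -4/3·L_0(s) - 85/3·L_1(s) - 490/3·L_2(s).
Expanding and collecting terms gives f(s) = -6s^2 - 3s + 5/3.
Evaluating at s = 0: f(0) = 5/3.

5/3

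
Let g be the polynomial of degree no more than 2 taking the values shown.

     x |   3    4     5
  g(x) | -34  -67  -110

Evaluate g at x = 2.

Write g(x) = ax^2 + bx + c. Substituting each data point gives a linear system:
  9a + 3b + c = -34
  16a + 4b + c = -67
  25a + 5b + c = -110
Solving the system yields a = -5, b = 2, c = 5.
So g(x) = -5x² + 2x + 5.
Then g(2) = -11.

-11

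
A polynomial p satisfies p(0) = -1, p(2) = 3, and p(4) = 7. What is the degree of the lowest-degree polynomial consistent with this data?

1

Forward differences of the values at s = 0, 2, 4:
  p  : -1  3  7
  Δ  : 4  4
  Δ^2: 0
The first differences are constant (4) and nonzero, while all higher differences vanish, so the minimal degree is 1.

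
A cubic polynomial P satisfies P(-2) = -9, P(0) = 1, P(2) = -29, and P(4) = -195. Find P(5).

-359

Write P(n) = an^3 + bn^2 + cn + d. Substituting each data point gives a linear system:
  -8a + 4b - 2c + d = -9
  d = 1
  8a + 4b + 2c + d = -29
  64a + 16b + 4c + d = -195
Solving the system yields a = -2, b = -5, c = 3, d = 1.
So P(n) = -2n³ - 5n² + 3n + 1.
Then P(5) = -359.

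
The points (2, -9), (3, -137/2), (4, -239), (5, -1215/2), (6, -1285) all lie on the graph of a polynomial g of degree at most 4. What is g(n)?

g(n) = -n^4 - (1/2)n^3 + 4n^2 - 5n + 5

Write g(n) = an^4 + bn^3 + cn^2 + dn + e. Substituting each data point gives a linear system:
  16a + 8b + 4c + 2d + e = -9
  81a + 27b + 9c + 3d + e = -137/2
  256a + 64b + 16c + 4d + e = -239
  625a + 125b + 25c + 5d + e = -1215/2
  1296a + 216b + 36c + 6d + e = -1285
Solving the system yields a = -1, b = -1/2, c = 4, d = -5, e = 5.
So g(n) = -n^4 - (1/2)n^3 + 4n^2 - 5n + 5.
Check: g(4) = -239. ✓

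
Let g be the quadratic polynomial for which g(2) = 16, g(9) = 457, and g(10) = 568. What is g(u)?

g(u) = 6u^2 - 3u - 2

Write g(u) = au^2 + bu + c. Substituting each data point gives a linear system:
  4a + 2b + c = 16
  81a + 9b + c = 457
  100a + 10b + c = 568
Solving the system yields a = 6, b = -3, c = -2.
So g(u) = 6u^2 - 3u - 2.
Check: g(2) = 16. ✓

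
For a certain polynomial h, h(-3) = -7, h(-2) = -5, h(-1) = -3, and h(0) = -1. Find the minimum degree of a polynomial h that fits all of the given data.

Forward differences of the values at t = -3, -2, -1, 0:
  h  : -7  -5  -3  -1
  Δ  : 2  2  2
  Δ^2: 0  0
  Δ^3: 0
The first differences are constant (2) and nonzero, while all higher differences vanish, so the minimal degree is 1.

1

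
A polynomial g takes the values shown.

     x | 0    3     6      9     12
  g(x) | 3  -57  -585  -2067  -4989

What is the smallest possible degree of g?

3

Forward differences of the values at x = 0, 3, 6, 9, 12:
  g  : 3  -57  -585  -2067  -4989
  Δ  : -60  -528  -1482  -2922
  Δ^2: -468  -954  -1440
  Δ^3: -486  -486
  Δ^4: 0
The third differences are constant (-486) and nonzero, while all higher differences vanish, so the minimal degree is 3.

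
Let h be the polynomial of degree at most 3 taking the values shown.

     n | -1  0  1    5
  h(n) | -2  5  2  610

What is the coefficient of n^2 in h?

-5

Write h(n) = an^3 + bn^2 + cn + d. Substituting each data point gives a linear system:
  -a + b - c + d = -2
  d = 5
  a + b + c + d = 2
  125a + 25b + 5c + d = 610
Solving the system yields a = 6, b = -5, c = -4, d = 5.
So h(n) = 6n^3 - 5n^2 - 4n + 5.
The coefficient of n^2 is -5.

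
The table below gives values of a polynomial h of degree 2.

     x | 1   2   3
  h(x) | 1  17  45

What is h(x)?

Using the Lagrange interpolation formula with nodes 1, 2, 3:
  L_0(x) = (x - 2)(x - 3) / 2
  L_1(x) = (x - 1)(x - 3) / -1
  L_2(x) = (x - 1)(x - 2) / 2
Then h(x) = 1·L_0(x) + 17·L_1(x) + 45·L_2(x).
Expanding and collecting terms gives h(x) = 6x^2 - 2x - 3.
Check: h(2) = 17. ✓

h(x) = 6x^2 - 2x - 3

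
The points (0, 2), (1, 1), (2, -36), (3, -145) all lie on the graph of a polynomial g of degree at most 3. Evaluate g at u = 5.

-723

Using the Lagrange interpolation formula with nodes 0, 1, 2, 3:
  L_0(u) = (u - 1)(u - 2)(u - 3) / -6
  L_1(u) = u(u - 2)(u - 3) / 2
  L_2(u) = u(u - 1)(u - 3) / -2
  L_3(u) = u(u - 1)(u - 2) / 6
Then g(u) = 2·L_0(u) + 1·L_1(u) - 36·L_2(u) - 145·L_3(u).
Expanding and collecting terms gives g(u) = -6u³ + 5u + 2.
Evaluating at u = 5: g(5) = -723.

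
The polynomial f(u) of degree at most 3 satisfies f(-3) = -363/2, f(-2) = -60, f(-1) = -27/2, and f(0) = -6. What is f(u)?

Write f(u) = au^3 + bu^2 + cu + d. Substituting each data point gives a linear system:
  -27a + 9b - 3c + d = -363/2
  -8a + 4b - 2c + d = -60
  -a + b - c + d = -27/2
  d = -6
Solving the system yields a = 6, b = -3/2, c = 0, d = -6.
So f(u) = 6u^3 - (3/2)u^2 - 6.
Check: f(-3) = -363/2. ✓

f(u) = 6u^3 - (3/2)u^2 - 6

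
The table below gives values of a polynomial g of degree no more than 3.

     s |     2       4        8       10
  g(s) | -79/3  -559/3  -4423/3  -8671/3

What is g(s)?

g(s) = -3s^3 + (5/3)s^2 - 6s + 3

Using the Lagrange interpolation formula with nodes 2, 4, 8, 10:
  L_0(s) = (s - 4)(s - 8)(s - 10) / -96
  L_1(s) = (s - 2)(s - 8)(s - 10) / 48
  L_2(s) = (s - 2)(s - 4)(s - 10) / -48
  L_3(s) = (s - 2)(s - 4)(s - 8) / 96
Then g(s) = -79/3·L_0(s) - 559/3·L_1(s) - 4423/3·L_2(s) - 8671/3·L_3(s).
Expanding and collecting terms gives g(s) = -3s³ + (5/3)s² - 6s + 3.
Check: g(10) = -8671/3. ✓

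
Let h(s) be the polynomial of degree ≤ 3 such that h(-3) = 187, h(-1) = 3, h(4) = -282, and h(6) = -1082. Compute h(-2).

54

Write h(s) = as^3 + bs^2 + cs + d. Substituting each data point gives a linear system:
  -27a + 9b - 3c + d = 187
  -a + b - c + d = 3
  64a + 16b + 4c + d = -282
  216a + 36b + 6c + d = -1082
Solving the system yields a = -6, b = 5, c = 6, d = -2.
So h(s) = -6s³ + 5s² + 6s - 2.
Then h(-2) = 54.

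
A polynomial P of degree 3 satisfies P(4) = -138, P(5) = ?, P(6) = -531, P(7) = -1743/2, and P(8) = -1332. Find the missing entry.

-585/2

The 4 known points determine the degree-3 polynomial uniquely.
Write P(u) = au^3 + bu^2 + cu + d. Substituting each data point gives a linear system:
  64a + 16b + 4c + d = -138
  216a + 36b + 6c + d = -531
  343a + 49b + 7c + d = -1743/2
  512a + 64b + 8c + d = -1332
Solving the system yields a = -3, b = 3, c = 3/2, d = 0.
So P(u) = -3u^3 + 3u^2 + (3/2)u.
Then P(5) = -585/2.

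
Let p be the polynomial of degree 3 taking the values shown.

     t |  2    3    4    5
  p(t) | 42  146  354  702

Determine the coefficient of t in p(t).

Write p(t) = at^3 + bt^2 + ct + d. Substituting each data point gives a linear system:
  8a + 4b + 2c + d = 42
  27a + 9b + 3c + d = 146
  64a + 16b + 4c + d = 354
  125a + 25b + 5c + d = 702
Solving the system yields a = 6, b = -2, c = 0, d = 2.
So p(t) = 6t^3 - 2t^2 + 2.
The coefficient of t is 0.

0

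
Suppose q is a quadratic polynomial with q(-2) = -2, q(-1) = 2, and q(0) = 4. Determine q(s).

q(s) = -s^2 + s + 4

Write q(s) = as^2 + bs + c. Substituting each data point gives a linear system:
  4a - 2b + c = -2
  a - b + c = 2
  c = 4
Solving the system yields a = -1, b = 1, c = 4.
So q(s) = -s^2 + s + 4.
Check: q(0) = 4. ✓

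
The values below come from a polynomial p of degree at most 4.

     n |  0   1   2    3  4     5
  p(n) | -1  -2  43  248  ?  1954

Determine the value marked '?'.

On equispaced nodes a degree-4 polynomial has vanishing fifth forward difference, so
  - p(0) + 5·p(1) - 10·p(2) + 10·p(3) - 5·p(4) + p(5) = 0.
Substituting the known values and solving for p(4):
  -5·p(4) = -3995
  p(4) = 799.

799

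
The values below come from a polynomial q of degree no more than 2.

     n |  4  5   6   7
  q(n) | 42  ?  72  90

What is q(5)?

The 3 known points determine the degree-2 polynomial uniquely.
Write q(n) = an^2 + bn + c. Substituting each data point gives a linear system:
  16a + 4b + c = 42
  36a + 6b + c = 72
  49a + 7b + c = 90
Solving the system yields a = 1, b = 5, c = 6.
So q(n) = n^2 + 5n + 6.
Then q(5) = 56.

56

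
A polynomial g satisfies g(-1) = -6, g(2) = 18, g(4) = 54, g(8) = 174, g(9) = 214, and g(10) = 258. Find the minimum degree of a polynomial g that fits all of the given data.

2

Divided differences on the nodes -1, 2, 4, 8, 9, 10:
  order 0: -6  18  54  174  214  258
  order 1: 8  18  30  40  44
  order 2: 2  2  2  2
  order 3: 0  0  0
  order 4: 0  0
  order 5: 0
The order-2 divided differences are all 2 (nonzero) and every higher order vanishes, so the data lies on a polynomial of degree exactly 2.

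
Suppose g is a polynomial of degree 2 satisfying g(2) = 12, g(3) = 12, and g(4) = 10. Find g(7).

-8

Using the Lagrange interpolation formula with nodes 2, 3, 4:
  L_0(u) = (u - 3)(u - 4) / 2
  L_1(u) = (u - 2)(u - 4) / -1
  L_2(u) = (u - 2)(u - 3) / 2
Then g(u) = 12·L_0(u) + 12·L_1(u) + 10·L_2(u).
Expanding and collecting terms gives g(u) = -u^2 + 5u + 6.
Evaluating at u = 7: g(7) = -8.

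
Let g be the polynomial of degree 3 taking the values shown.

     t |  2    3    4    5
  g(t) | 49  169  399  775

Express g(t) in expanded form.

g(t) = 6t^3 + t^2 + t - 5

Write g(t) = at^3 + bt^2 + ct + d. Substituting each data point gives a linear system:
  8a + 4b + 2c + d = 49
  27a + 9b + 3c + d = 169
  64a + 16b + 4c + d = 399
  125a + 25b + 5c + d = 775
Solving the system yields a = 6, b = 1, c = 1, d = -5.
So g(t) = 6t³ + t² + t - 5.
Check: g(4) = 399. ✓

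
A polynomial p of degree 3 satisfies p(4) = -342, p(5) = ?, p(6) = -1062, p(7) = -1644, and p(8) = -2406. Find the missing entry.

On equispaced nodes a degree-3 polynomial has vanishing fourth forward difference, so
  p(4) - 4·p(5) + 6·p(6) - 4·p(7) + p(8) = 0.
Substituting the known values and solving for p(5):
  -4·p(5) = 2544
  p(5) = -636.

-636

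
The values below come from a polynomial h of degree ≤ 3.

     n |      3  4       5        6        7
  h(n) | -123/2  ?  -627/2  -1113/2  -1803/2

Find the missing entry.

The 4 known points determine the degree-3 polynomial uniquely.
Write h(n) = an^3 + bn^2 + cn + d. Substituting each data point gives a linear system:
  27a + 9b + 3c + d = -123/2
  125a + 25b + 5c + d = -627/2
  216a + 36b + 6c + d = -1113/2
  343a + 49b + 7c + d = -1803/2
Solving the system yields a = -3, b = 3, c = -3, d = 3/2.
So h(n) = -3n^3 + 3n^2 - 3n + 3/2.
Then h(4) = -309/2.

-309/2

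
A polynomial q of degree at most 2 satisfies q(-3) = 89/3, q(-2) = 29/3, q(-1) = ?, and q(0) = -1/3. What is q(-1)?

On equispaced nodes a degree-2 polynomial has vanishing third forward difference, so
  - q(-3) + 3·q(-2) - 3·q(-1) + q(0) = 0.
Substituting the known values and solving for q(-1):
  -3·q(-1) = 1
  q(-1) = -1/3.

-1/3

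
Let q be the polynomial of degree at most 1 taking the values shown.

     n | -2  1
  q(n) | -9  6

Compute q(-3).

Write q(n) = an + b. Substituting each data point gives a linear system:
  -2a + b = -9
  a + b = 6
Solving the system yields a = 5, b = 1.
So q(n) = 5n + 1.
Then q(-3) = -14.

-14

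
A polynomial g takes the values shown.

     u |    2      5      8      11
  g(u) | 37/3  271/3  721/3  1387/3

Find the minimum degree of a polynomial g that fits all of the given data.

Forward differences of the values at u = 2, 5, 8, 11:
  g  : 37/3  271/3  721/3  1387/3
  Δ  : 78  150  222
  Δ^2: 72  72
  Δ^3: 0
The second differences are constant (72) and nonzero, while all higher differences vanish, so the minimal degree is 2.

2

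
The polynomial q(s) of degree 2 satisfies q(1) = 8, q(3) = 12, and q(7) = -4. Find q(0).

Using the Lagrange interpolation formula with nodes 1, 3, 7:
  L_0(s) = (s - 3)(s - 7) / 12
  L_1(s) = (s - 1)(s - 7) / -8
  L_2(s) = (s - 1)(s - 3) / 24
Then q(s) = 8·L_0(s) + 12·L_1(s) - 4·L_2(s).
Expanding and collecting terms gives q(s) = -s^2 + 6s + 3.
Evaluating at s = 0: q(0) = 3.

3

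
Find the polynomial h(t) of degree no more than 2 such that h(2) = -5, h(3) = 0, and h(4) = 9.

Using the Lagrange interpolation formula with nodes 2, 3, 4:
  L_0(t) = (t - 3)(t - 4) / 2
  L_1(t) = (t - 2)(t - 4) / -1
  L_2(t) = (t - 2)(t - 3) / 2
Then h(t) = -5·L_0(t) + 0·L_1(t) + 9·L_2(t).
Expanding and collecting terms gives h(t) = 2t² - 5t - 3.
Check: h(2) = -5. ✓

h(t) = 2t^2 - 5t - 3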